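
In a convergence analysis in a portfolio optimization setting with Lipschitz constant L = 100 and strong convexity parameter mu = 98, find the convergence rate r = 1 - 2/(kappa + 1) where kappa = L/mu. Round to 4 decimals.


Step 1: Compute the condition number.
kappa = L/mu = 100/98 = 1.0204
Step 2: Compute the convergence rate.
r = 1 - 2/(kappa + 1) = 1 - 2*mu/(L + mu) = (L - mu)/(L + mu) = 2/198 = 0.0101


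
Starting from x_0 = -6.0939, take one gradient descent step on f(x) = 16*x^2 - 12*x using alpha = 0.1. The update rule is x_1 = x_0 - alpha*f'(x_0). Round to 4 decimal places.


We compute the gradient at x_0 and apply the update.
f'(x) = 32*x - 12
f'(-6.0939) = 32*-6.0939 - 12 = -207.0048
x_1 = -6.0939 - 0.1*-207.0048 = 14.6066


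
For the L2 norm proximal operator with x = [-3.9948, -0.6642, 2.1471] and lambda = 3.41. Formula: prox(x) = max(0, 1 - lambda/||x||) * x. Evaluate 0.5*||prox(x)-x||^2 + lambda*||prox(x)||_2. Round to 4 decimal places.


Step 1: Compute ||x||.
||x|| = 4.5836
Step 2: Compute scaling factor.
scale = max(0, 1 - 3.41/4.5836) = 0.256
Step 3: prox(x) = [-1.0229, -0.1701, 0.5498]
||prox(x)|| = 1.1736
Step 4: Proximal objective.
0.5*||prox-x||^2 = 5.8141
lambda*||prox|| = 4.002
Total = 9.8161


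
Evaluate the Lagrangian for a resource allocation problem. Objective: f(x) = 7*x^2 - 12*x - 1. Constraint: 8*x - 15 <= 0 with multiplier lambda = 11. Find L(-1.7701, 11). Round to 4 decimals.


Step 1: Evaluate f(x).
f(-1.7701) = 7*(-1.7701)^2 - 12*(-1.7701) - 1 = 42.174
Step 2: Evaluate g(x).
g(-1.7701) = 8*-1.7701 - 15 = -29.1608
Step 3: Compute Lagrangian.
L = 42.174 + 11*-29.1608 = -278.5948


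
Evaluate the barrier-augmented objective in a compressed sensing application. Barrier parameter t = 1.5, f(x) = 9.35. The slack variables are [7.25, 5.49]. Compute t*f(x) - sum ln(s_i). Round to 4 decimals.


Step 1: Compute log-barrier.
ln values: [1.981, 1.7029]
phi = -(1.981 + 1.7029) = -3.6839
Step 2: Compute augmented objective.
t*f(x) = 1.5*9.35 = 14.025
Total = 14.025 - 3.6839 = 10.3411


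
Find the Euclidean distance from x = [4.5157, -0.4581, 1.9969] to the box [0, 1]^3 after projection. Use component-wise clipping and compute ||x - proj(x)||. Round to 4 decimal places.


Project each component onto [0, 1].
clip(4.5157) = 1.0, clip(-0.4581) = 0.0, clip(1.9969) = 1.0
Projection = [1.0, 0.0, 1.0]
Squared diffs: [12.3601, 0.2099, 0.9938]
Distance = sqrt(13.5638) = 3.6829


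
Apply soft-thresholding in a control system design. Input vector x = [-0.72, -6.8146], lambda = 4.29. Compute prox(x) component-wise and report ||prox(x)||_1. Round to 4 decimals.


Soft-thresholding with lambda = 4.29:
prox(-0.72) = sign(-0.72)*max(|-0.72| - 4.29, 0) = 0.0
prox(-6.8146) = sign(-6.8146)*max(|-6.8146| - 4.29, 0) = -2.5246
prox(x) = [0.0, -2.5246]
||prox(x)||_1 = 0.0 + 2.5246 = 2.5246


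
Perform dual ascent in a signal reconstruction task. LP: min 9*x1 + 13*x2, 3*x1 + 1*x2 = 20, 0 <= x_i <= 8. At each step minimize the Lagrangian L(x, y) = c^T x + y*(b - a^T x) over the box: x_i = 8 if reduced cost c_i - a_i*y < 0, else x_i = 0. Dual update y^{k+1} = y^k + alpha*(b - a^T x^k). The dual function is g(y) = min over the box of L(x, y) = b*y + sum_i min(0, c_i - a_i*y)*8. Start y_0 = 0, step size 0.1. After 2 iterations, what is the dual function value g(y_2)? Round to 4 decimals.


Dual ascent for LP: min 9*x1 + 13*x2, 3*x1 + 1*x2 = 20, 0 <= x_i <= 8
Step 1: y^k = 0.0, reduced costs: (9.0, 13.0)
  x^k = (0.0, 0.0), subgradient = b - a^T x = 20.0
  y^{k+1} = 0.0 + 0.1*20.0 = 2.0
Step 2: y^k = 2.0, reduced costs: (3.0, 11.0)
  x^k = (0.0, 0.0), subgradient = b - a^T x = 20.0
  y^{k+1} = 2.0 + 0.1*20.0 = 4.0
Dual objective at y_2 = 4.0: reduced costs (-3.0, 9.0), box minimizer x = (8.0, 0.0)
g(y_2) = b*y + (c1 - a1*y)*x1 + (c2 - a2*y)*x2 = 20*4.0 + (-3.0)*8.0 + 9.0*0.0 = 80.0 - 24.0 + 0.0 = 56.0


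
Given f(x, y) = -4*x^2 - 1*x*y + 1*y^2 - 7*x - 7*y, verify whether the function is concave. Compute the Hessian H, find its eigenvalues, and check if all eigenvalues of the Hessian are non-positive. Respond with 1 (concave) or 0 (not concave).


The Hessian of f(x,y) = -4*x^2 - 1*x*y + 1*y^2 - 7*x - 7*y is:
H = [[-8, -1], [-1, 2]]
Trace = -8 + 2 = -6
Determinant = -8*2 - (-1)^2 = -17
Discriminant = (-6)^2 - 4*-17 = 104.0
Eigenvalues: lambda_1 = -8.099, lambda_2 = 2.099
The function is not concave.

0


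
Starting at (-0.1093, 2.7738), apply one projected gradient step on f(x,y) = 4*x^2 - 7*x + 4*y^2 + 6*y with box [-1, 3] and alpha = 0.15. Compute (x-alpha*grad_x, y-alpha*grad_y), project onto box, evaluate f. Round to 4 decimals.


Step 1: Compute gradient at (-0.1093, 2.7738).
grad_x = 2*4*-0.1093 - 7 = -7.8744
grad_y = 2*4*2.7738 + 6 = 28.1904
Step 2: Gradient step.
x_raw = -0.1093 - 0.15*-7.8744 = 1.0719
y_raw = 2.7738 - 0.15*28.1904 = -1.4548
Step 3: Project onto [-1, 3].
x_proj = clip(1.0719) = 1.0719
y_proj = clip(-1.4548) = -1.0
Step 4: Evaluate f.
f(1.0719, -1.0) = -4.9075


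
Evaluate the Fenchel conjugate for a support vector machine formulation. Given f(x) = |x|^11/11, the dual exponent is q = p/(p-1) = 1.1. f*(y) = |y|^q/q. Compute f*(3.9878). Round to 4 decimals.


The conjugate exponent q satisfies 1/p + 1/q = 1.
p = 11, so q = 11/(11 - 1) = 1.1
|y|^q = 3.9878^1.1 = 4.5794
f*(3.9878) = 4.5794 / 1.1 = 4.1631


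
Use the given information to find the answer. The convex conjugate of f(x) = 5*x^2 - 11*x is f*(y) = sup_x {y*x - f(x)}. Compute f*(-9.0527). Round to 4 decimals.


f*(y) = sup_x {y*x - a*x^2 - b*x} = sup_x {(y-b)*x - a*x^2}
FOC: (y - b) - 2a*x = 0 => x* = (y - b)/(2a)
x* = (-9.0527 + 11)/(2*5) = 0.1947
f*(-9.0527) = (y-b)^2/(4a) = (-9.0527 + 11)^2/(4*5)
= 3.792/20 = 0.1896


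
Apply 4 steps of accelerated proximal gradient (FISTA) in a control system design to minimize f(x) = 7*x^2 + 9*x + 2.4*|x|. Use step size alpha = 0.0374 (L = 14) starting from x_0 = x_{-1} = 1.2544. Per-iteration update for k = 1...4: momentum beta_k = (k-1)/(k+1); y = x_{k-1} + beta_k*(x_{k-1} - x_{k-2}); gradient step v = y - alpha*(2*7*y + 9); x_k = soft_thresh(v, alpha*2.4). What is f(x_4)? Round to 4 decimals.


FISTA on f(x) = 7*x^2 + 9*x + 2.4*|x|
L = 14, alpha = 0.0374
Iteration 1: beta = 0.0, y = 1.2544 + 0.0*(1.2544 - 1.2544) = 1.2544
  grad(y) = 26.5616, v = y - alpha*grad = 0.261
  prox(v) = soft_thresh(0.261, 0.0898) = 0.1712
Iteration 2: beta = 0.3333, y = 0.1712 + 0.3333*(0.1712 - 1.2544) = -0.1898
  grad(y) = 6.3425, v = y - alpha*grad = -0.427
  prox(v) = soft_thresh(-0.427, 0.0898) = -0.3373
Iteration 3: beta = 0.5, y = -0.3373 + 0.5*(-0.3373 - 0.1712) = -0.5915
  grad(y) = 0.7187, v = y - alpha*grad = -0.6184
  prox(v) = soft_thresh(-0.6184, 0.0898) = -0.5286
Iteration 4: beta = 0.6, y = -0.5286 + 0.6*(-0.5286 + 0.3373) = -0.6435
  grad(y) = -0.0085, v = y - alpha*grad = -0.6431
  prox(v) = soft_thresh(-0.6431, 0.0898) = -0.5534
f(x_4) = 7*(-0.5534)^2 + 9*(-0.5534) + 2.4*|-0.5534| = -1.5087


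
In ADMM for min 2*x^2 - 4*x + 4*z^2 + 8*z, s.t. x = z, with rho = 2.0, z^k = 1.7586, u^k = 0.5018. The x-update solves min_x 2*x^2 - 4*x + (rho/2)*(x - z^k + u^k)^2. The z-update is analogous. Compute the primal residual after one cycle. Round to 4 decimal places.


ADMM iteration with rho = 2.0, z^k = 1.7586, u^k = 0.5018
Step 1: x-update.
Minimize 2*x^2 - 4*x + (2.0/2)*(x - 1.7586 + 0.5018)^2
FOC: (2*2 + 2.0)*x = 4 + 2.0*(1.7586 - 0.5018)
x^{k+1} = 1.0856
Step 2: z-update.
Minimize 4*z^2 + 8*z + (2.0/2)*(1.0856 - z + 0.5018)^2
FOC: (2*4 + 2.0)*z = -8 + 2.0*(1.0856 + 0.5018)
z^{k+1} = -0.4825
Step 3: u-update.
u^{k+1} = 0.5018 + 1.0856 + 0.4825 = 2.0699
Step 4: Primal residual = |1.0856 + 0.4825| = 1.5681


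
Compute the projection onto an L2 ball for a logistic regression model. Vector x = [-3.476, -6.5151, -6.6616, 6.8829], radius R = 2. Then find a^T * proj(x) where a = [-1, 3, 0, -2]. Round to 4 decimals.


Step 1: Compute ||x|| (intermediates to 6 decimals).
||x|| = sqrt((-3.476)^2 + (-6.5151)^2 + (-6.6616)^2 + 6.8829^2) = 12.094641
Step 2: Project.
Since ||x|| > R, scale = R/||x|| = 2/12.094641 = 0.165362, proj(x) = scale * x
proj(x) = [-0.574798, -1.07735, -1.101575, 1.13817]
Step 3: Dot product.
a^T * proj(x) = -1*(-0.574798) + 3*(-1.07735) + 0*(-1.101575) - 2*1.13817 = -4.9336


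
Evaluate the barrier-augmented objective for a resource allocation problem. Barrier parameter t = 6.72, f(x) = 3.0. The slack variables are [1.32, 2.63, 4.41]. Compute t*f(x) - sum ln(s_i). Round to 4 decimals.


Step 1: Compute log-barrier.
ln values: [0.2776, 0.967, 1.4839]
phi = -(0.2776 + 0.967 + 1.4839) = -2.7285
Step 2: Compute augmented objective.
t*f(x) = 6.72*3.0 = 20.16
Total = 20.16 - 2.7285 = 17.4315


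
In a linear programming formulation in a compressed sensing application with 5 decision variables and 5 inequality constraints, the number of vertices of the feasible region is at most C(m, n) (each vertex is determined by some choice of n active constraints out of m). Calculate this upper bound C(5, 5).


Each vertex corresponds to some choice of n active constraints out of m, so the number of vertices is at most C(m, n) = m! / (n!(m-n)!).
m = 5, n = 5
Numerator: 5 * 4 * 3 * 2 * 1
Denominator: 5! = 120
C(5, 5) = 1


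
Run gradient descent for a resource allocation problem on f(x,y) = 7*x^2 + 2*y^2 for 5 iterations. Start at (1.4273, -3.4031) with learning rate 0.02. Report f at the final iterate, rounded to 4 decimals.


Gradient descent on f(x,y) = 7*x^2 + 2*y^2.
Starting point: (1.4273, -3.4031), alpha = 0.02
Step 1: grad_x = 2*7*1.4273 = 19.9822, grad_y = 2*2*-3.4031 = -13.6124
  x_1 = 1.4273 - 0.02*19.9822 = 1.0277
  y_1 = -3.4031 - 0.02*-13.6124 = -3.1309
Step 2: grad_x = 2*7*1.0277 = 14.3872, grad_y = 2*2*-3.1309 = -12.5234
  x_2 = 1.0277 - 0.02*14.3872 = 0.7399
  y_2 = -3.1309 - 0.02*-12.5234 = -2.8804
Step 3: grad_x = 2*7*0.7399 = 10.3588, grad_y = 2*2*-2.8804 = -11.5215
  x_3 = 0.7399 - 0.02*10.3588 = 0.5327
  y_3 = -2.8804 - 0.02*-11.5215 = -2.65
Step 4: grad_x = 2*7*0.5327 = 7.4583, grad_y = 2*2*-2.65 = -10.5998
  x_4 = 0.5327 - 0.02*7.4583 = 0.3836
  y_4 = -2.65 - 0.02*-10.5998 = -2.438
Step 5: grad_x = 2*7*0.3836 = 5.37, grad_y = 2*2*-2.438 = -9.7518
  x_5 = 0.3836 - 0.02*5.37 = 0.2762
  y_5 = -2.438 - 0.02*-9.7518 = -2.2429
f(0.2762, -2.2429) = 7*0.2762^2 + 2*(-2.2429)^2 = 10.5953


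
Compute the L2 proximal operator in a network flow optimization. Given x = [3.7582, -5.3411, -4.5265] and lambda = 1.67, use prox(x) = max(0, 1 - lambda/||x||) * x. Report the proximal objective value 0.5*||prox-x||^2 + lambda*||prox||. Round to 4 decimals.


Step 1: Compute ||x||.
||x|| = 7.9461
Step 2: Compute scaling factor.
scale = max(0, 1 - 1.67/7.9461) = 0.7898
Step 3: prox(x) = [2.9684, -4.2186, -3.5752]
||prox(x)|| = 6.2761
Step 4: Proximal objective.
0.5*||prox-x||^2 = 1.3945
lambda*||prox|| = 10.4811
Total = 11.8755


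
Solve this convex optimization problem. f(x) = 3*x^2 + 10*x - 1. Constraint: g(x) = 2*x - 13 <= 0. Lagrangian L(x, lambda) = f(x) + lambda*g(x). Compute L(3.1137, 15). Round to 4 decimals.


Step 1: Evaluate f(x).
f(3.1137) = 3*3.1137^2 + 10*3.1137 - 1 = 59.2224
Step 2: Evaluate g(x).
g(3.1137) = 2*3.1137 - 13 = -6.7726
Step 3: Compute Lagrangian.
L = 59.2224 + 15*-6.7726 = -42.3666


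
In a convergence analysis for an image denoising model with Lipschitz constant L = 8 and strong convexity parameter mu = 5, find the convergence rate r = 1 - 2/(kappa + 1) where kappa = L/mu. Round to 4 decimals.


Step 1: Compute the condition number.
kappa = L/mu = 8/5 = 1.6
Step 2: Compute the convergence rate.
r = 1 - 2/(kappa + 1) = 1 - 2*mu/(L + mu) = (L - mu)/(L + mu) = 3/13 = 0.2308


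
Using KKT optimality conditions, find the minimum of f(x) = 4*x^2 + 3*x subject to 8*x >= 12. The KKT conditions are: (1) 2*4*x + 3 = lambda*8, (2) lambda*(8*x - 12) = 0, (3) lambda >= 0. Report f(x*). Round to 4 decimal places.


Step 1: Try lambda = 0 (constraint inactive).
x_unc = -3/(2*4) = -0.375
Check: 8*-0.375 = -3.0 < 12 -- violated!
Step 2: Constraint must be active: 8*x = 12
x* = 12/8 = 1.5
lambda = (2*4*1.5 + 3)/8 = 1.875
Step 3: Compute optimal value.
f(x*) = 4*1.5^2 + 3*1.5 = 13.5


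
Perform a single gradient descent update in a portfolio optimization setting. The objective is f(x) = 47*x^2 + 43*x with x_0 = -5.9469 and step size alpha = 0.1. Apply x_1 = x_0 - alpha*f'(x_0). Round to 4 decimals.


We compute the gradient at x_0 and apply the update.
f'(x) = 94*x + 43
f'(-5.9469) = 94*-5.9469 + 43 = -516.0086
x_1 = -5.9469 - 0.1*-516.0086 = 45.654


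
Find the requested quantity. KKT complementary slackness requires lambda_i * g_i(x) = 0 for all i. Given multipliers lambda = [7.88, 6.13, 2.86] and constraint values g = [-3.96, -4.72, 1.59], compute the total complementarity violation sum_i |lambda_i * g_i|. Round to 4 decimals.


KKT complementary slackness check:
lambda_1 * g_1 = 7.88 * -3.96 = -31.2048
lambda_2 * g_2 = 6.13 * -4.72 = -28.9336
lambda_3 * g_3 = 2.86 * 1.59 = 4.5474
Total violation = 31.2048 + 28.9336 + 4.5474 = 64.6858


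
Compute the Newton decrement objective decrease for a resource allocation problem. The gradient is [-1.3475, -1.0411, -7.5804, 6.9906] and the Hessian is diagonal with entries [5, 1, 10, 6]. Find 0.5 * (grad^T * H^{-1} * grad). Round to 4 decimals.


Step 1: H is diagonal, so H^(-1) * g = [-0.2695, -1.0411, -0.758, 1.1651].
Step 2: g^T H^(-1) g = sum_i g_i^2 / H_ii
  = (-1.3475)^2/5 + (-1.0411)^2/1 + (-7.5804)^2/10 + (6.9906)^2/6
  = 0.3632 + 1.0839 + 5.7462 + 8.1447 = 15.338
Step 3: Objective decrease = 0.5 * g^T H^(-1) g = 7.669


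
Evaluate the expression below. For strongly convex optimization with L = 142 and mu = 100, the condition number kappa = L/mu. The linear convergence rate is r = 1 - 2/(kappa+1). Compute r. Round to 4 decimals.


Step 1: Compute the condition number.
kappa = L/mu = 142/100 = 1.42
Step 2: Compute the convergence rate.
r = 1 - 2/(kappa + 1) = 1 - 2*mu/(L + mu) = (L - mu)/(L + mu) = 42/242 = 0.1736


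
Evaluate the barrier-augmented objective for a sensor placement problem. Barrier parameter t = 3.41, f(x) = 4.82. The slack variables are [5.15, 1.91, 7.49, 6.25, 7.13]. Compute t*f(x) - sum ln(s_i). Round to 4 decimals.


Step 1: Compute log-barrier.
ln values: [1.639, 0.6471, 2.0136, 1.8326, 1.9643]
phi = -(1.639 + 0.6471 + 2.0136 + 1.8326 + 1.9643) = -8.0966
Step 2: Compute augmented objective.
t*f(x) = 3.41*4.82 = 16.4362
Total = 16.4362 - 8.0966 = 8.3396


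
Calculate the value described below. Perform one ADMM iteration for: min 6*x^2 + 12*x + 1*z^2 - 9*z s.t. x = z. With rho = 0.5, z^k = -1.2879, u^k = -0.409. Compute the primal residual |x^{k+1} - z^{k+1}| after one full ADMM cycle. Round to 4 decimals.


ADMM iteration with rho = 0.5, z^k = -1.2879, u^k = -0.409
Step 1: x-update.
Minimize 6*x^2 + 12*x + (0.5/2)*(x + 1.2879 - 0.409)^2
FOC: (2*6 + 0.5)*x = -12 + 0.5*(-1.2879 + 0.409)
x^{k+1} = -0.9952
Step 2: z-update.
Minimize 1*z^2 - 9*z + (0.5/2)*(-0.9952 - z - 0.409)^2
FOC: (2*1 + 0.5)*z = 9 + 0.5*(-0.9952 - 0.409)
z^{k+1} = 3.3192
Step 3: u-update.
u^{k+1} = -0.409 - 0.9952 - 3.3192 = -4.7233
Step 4: Primal residual = |-0.9952 - 3.3192| = 4.3143


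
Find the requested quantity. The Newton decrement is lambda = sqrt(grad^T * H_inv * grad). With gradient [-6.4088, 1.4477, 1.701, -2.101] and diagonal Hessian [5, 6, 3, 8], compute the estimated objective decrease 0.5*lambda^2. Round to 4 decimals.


Step 1: H is diagonal, so H^(-1) * g = [-1.2818, 0.2413, 0.567, -0.2626].
Step 2: g^T H^(-1) g = sum_i g_i^2 / H_ii
  = (-6.4088)^2/5 + (1.4477)^2/6 + (1.701)^2/3 + (-2.101)^2/8
  = 8.2145 + 0.3493 + 0.9645 + 0.5518 = 10.0801
Step 3: Objective decrease = 0.5 * g^T H^(-1) g = 5.04


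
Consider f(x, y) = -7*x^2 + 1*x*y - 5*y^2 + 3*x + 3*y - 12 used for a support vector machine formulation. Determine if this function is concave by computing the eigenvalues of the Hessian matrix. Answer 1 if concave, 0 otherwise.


The Hessian of f(x,y) = -7*x^2 + 1*x*y - 5*y^2 + 3*x + 3*y - 12 is:
H = [[-14, 1], [1, -10]]
Trace = -14 - 10 = -24
Determinant = -14*-10 - (1)^2 = 139
Discriminant = (-24)^2 - 4*139 = 20.0
Eigenvalues: lambda_1 = -14.2361, lambda_2 = -9.7639
The function is concave.

1


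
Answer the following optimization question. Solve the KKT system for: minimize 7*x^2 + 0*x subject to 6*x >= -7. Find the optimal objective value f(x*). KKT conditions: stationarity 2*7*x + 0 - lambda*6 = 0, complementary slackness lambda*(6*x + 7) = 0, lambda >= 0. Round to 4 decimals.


Step 1: Try lambda = 0 (constraint inactive).
Stationarity: 2*7*x + 0 = 0
x* = 0/(2*7) = 0.0
Check constraint: 6*0.0 = 0.0 >= -7 -- satisfied.
Step 2: Compute optimal value.
f(x*) = 7*0.0^2 + 0*0.0 = 0.0


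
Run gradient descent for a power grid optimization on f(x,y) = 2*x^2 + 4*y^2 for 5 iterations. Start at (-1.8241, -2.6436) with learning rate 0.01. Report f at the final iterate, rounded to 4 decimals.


Gradient descent on f(x,y) = 2*x^2 + 4*y^2.
Starting point: (-1.8241, -2.6436), alpha = 0.01
Step 1: grad_x = 2*2*-1.8241 = -7.2964, grad_y = 2*4*-2.6436 = -21.1488
  x_1 = -1.8241 - 0.01*-7.2964 = -1.7511
  y_1 = -2.6436 - 0.01*-21.1488 = -2.4321
Step 2: grad_x = 2*2*-1.7511 = -7.0045, grad_y = 2*4*-2.4321 = -19.4569
  x_2 = -1.7511 - 0.01*-7.0045 = -1.6811
  y_2 = -2.4321 - 0.01*-19.4569 = -2.2375
Step 3: grad_x = 2*2*-1.6811 = -6.7244, grad_y = 2*4*-2.2375 = -17.9003
  x_3 = -1.6811 - 0.01*-6.7244 = -1.6138
  y_3 = -2.2375 - 0.01*-17.9003 = -2.0585
Step 4: grad_x = 2*2*-1.6138 = -6.4554, grad_y = 2*4*-2.0585 = -16.4683
  x_4 = -1.6138 - 0.01*-6.4554 = -1.5493
  y_4 = -2.0585 - 0.01*-16.4683 = -1.8939
Step 5: grad_x = 2*2*-1.5493 = -6.1972, grad_y = 2*4*-1.8939 = -15.1509
  x_5 = -1.5493 - 0.01*-6.1972 = -1.4873
  y_5 = -1.8939 - 0.01*-15.1509 = -1.7423
f(-1.4873, -1.7423) = 2*(-1.4873)^2 + 4*(-1.7423)^2 = 16.5674


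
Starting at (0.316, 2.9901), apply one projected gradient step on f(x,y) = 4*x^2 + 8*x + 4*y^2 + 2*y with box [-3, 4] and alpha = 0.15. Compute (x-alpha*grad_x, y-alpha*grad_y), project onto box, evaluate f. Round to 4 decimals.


Step 1: Compute gradient at (0.316, 2.9901).
grad_x = 2*4*0.316 + 8 = 10.528
grad_y = 2*4*2.9901 + 2 = 25.9208
Step 2: Gradient step.
x_raw = 0.316 - 0.15*10.528 = -1.2632
y_raw = 2.9901 - 0.15*25.9208 = -0.898
Step 3: Project onto [-3, 4].
x_proj = clip(-1.2632) = -1.2632
y_proj = clip(-0.898) = -0.898
Step 4: Evaluate f.
f(-1.2632, -0.898) = -2.2932


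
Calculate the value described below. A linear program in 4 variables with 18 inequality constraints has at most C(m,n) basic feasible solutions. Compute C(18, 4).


Each vertex corresponds to some choice of n active constraints out of m, so the number of vertices is at most C(m, n) = m! / (n!(m-n)!).
m = 18, n = 4
Numerator: 18 * 17 * 16 * 15
Denominator: 4! = 24
C(18, 4) = 3060


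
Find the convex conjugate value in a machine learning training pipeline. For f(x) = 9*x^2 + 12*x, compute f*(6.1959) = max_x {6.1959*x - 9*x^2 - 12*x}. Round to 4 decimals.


f*(y) = sup_x {y*x - a*x^2 - b*x} = sup_x {(y-b)*x - a*x^2}
FOC: (y - b) - 2a*x = 0 => x* = (y - b)/(2a)
x* = (6.1959 - 12)/(2*9) = -0.3225
f*(6.1959) = (y-b)^2/(4a) = (6.1959 - 12)^2/(4*9)
= 33.6876/36 = 0.9358


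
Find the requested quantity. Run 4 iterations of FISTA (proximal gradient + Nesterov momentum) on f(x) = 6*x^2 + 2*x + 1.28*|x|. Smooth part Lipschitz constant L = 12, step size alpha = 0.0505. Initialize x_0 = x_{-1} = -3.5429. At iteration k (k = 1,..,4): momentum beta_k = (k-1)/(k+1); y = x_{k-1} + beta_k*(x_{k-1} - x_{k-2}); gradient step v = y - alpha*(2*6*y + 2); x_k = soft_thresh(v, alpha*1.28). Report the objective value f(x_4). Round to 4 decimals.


FISTA on f(x) = 6*x^2 + 2*x + 1.28*|x|
L = 12, alpha = 0.0505
Iteration 1: beta = 0.0, y = -3.5429 + 0.0*(-3.5429 + 3.5429) = -3.5429
  grad(y) = -40.5148, v = y - alpha*grad = -1.4969
  prox(v) = soft_thresh(-1.4969, 0.0646) = -1.4323
Iteration 2: beta = 0.3333, y = -1.4323 + 0.3333*(-1.4323 + 3.5429) = -0.7287
  grad(y) = -6.7446, v = y - alpha*grad = -0.3881
  prox(v) = soft_thresh(-0.3881, 0.0646) = -0.3235
Iteration 3: beta = 0.5, y = -0.3235 + 0.5*(-0.3235 + 1.4323) = 0.2309
  grad(y) = 4.771, v = y - alpha*grad = -0.01
  prox(v) = soft_thresh(-0.01, 0.0646) = 0.0
Iteration 4: beta = 0.6, y = 0.0 + 0.6*(0.0 + 0.3235) = 0.1941
  grad(y) = 4.329, v = y - alpha*grad = -0.0245
  prox(v) = soft_thresh(-0.0245, 0.0646) = 0.0
f(x_4) = 6*0.0^2 + 2*0.0 + 1.28*|0.0| = 0.0


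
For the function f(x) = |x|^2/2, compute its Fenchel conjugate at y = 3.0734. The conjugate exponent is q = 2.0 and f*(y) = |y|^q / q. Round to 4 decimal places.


The conjugate exponent q satisfies 1/p + 1/q = 1.
p = 2, so q = 2/(2 - 1) = 2.0
|y|^q = 3.0734^2.0 = 9.4458
f*(3.0734) = 9.4458 / 2.0 = 4.7229


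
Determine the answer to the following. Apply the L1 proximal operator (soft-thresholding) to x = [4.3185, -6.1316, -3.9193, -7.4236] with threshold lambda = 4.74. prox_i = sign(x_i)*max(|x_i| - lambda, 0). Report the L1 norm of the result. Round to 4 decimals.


Soft-thresholding with lambda = 4.74:
prox(4.3185) = sign(4.3185)*max(|4.3185| - 4.74, 0) = 0.0
prox(-6.1316) = sign(-6.1316)*max(|-6.1316| - 4.74, 0) = -1.3916
prox(-3.9193) = sign(-3.9193)*max(|-3.9193| - 4.74, 0) = 0.0
prox(-7.4236) = sign(-7.4236)*max(|-7.4236| - 4.74, 0) = -2.6836
prox(x) = [0.0, -1.3916, 0.0, -2.6836]
||prox(x)||_1 = 0.0 + 1.3916 + 0.0 + 2.6836 = 4.0752


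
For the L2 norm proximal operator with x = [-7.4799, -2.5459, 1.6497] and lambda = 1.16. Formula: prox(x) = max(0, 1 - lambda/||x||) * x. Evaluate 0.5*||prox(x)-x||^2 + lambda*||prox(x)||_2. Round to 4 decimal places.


Step 1: Compute ||x||.
||x|| = 8.0717
Step 2: Compute scaling factor.
scale = max(0, 1 - 1.16/8.0717) = 0.8563
Step 3: prox(x) = [-6.4049, -2.18, 1.4126]
||prox(x)|| = 6.9117
Step 4: Proximal objective.
0.5*||prox-x||^2 = 0.6728
lambda*||prox|| = 8.0176
Total = 8.6903


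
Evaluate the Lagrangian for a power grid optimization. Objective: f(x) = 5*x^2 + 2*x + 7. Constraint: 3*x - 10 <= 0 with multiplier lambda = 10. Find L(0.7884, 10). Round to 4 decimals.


Step 1: Evaluate f(x).
f(0.7884) = 5*0.7884^2 + 2*0.7884 + 7 = 11.6847
Step 2: Evaluate g(x).
g(0.7884) = 3*0.7884 - 10 = -7.6348
Step 3: Compute Lagrangian.
L = 11.6847 + 10*-7.6348 = -64.6633


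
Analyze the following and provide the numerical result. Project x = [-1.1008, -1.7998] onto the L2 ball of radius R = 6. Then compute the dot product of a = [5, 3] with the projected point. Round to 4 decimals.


Step 1: Compute ||x|| (intermediates to 6 decimals).
||x|| = sqrt((-1.1008)^2 + (-1.7998)^2) = 2.109749
Step 2: Project.
Since ||x|| <= R, proj = x (no scaling needed).
proj(x) = [-1.1008, -1.7998]
Step 3: Dot product.
a^T * proj(x) = 5*(-1.1008) + 3*(-1.7998) = -10.9034


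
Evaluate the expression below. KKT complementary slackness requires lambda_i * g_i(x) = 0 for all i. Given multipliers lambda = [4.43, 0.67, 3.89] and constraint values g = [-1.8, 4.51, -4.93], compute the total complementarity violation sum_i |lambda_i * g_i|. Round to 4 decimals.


KKT complementary slackness check:
lambda_1 * g_1 = 4.43 * -1.8 = -7.974
lambda_2 * g_2 = 0.67 * 4.51 = 3.0217
lambda_3 * g_3 = 3.89 * -4.93 = -19.1777
Total violation = 7.974 + 3.0217 + 19.1777 = 30.1734


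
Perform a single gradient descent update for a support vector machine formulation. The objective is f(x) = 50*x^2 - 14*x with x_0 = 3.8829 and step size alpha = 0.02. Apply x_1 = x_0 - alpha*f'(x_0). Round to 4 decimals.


We compute the gradient at x_0 and apply the update.
f'(x) = 100*x - 14
f'(3.8829) = 100*3.8829 - 14 = 374.29
x_1 = 3.8829 - 0.02*374.29 = -3.6029


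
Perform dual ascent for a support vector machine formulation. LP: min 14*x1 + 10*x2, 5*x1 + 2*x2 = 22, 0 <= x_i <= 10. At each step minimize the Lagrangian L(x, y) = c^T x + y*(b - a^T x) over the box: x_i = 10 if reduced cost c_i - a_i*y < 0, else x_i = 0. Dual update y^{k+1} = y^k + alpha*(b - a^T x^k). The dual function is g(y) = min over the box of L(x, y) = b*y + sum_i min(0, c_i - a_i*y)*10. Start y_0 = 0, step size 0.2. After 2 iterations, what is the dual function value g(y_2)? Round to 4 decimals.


Dual ascent for LP: min 14*x1 + 10*x2, 5*x1 + 2*x2 = 22, 0 <= x_i <= 10
Step 1: y^k = 0.0, reduced costs: (14.0, 10.0)
  x^k = (0.0, 0.0), subgradient = b - a^T x = 22.0
  y^{k+1} = 0.0 + 0.2*22.0 = 4.4
Step 2: y^k = 4.4, reduced costs: (-8.0, 1.2)
  x^k = (10.0, 0.0), subgradient = b - a^T x = -28.0
  y^{k+1} = 4.4 + 0.2*-28.0 = -1.2
Dual objective at y_2 = -1.2: reduced costs (20.0, 12.4), box minimizer x = (0.0, 0.0)
g(y_2) = b*y + (c1 - a1*y)*x1 + (c2 - a2*y)*x2 = 22*(-1.2) + 20.0*0.0 + 12.4*0.0 = -26.4 + 0.0 + 0.0 = -26.4


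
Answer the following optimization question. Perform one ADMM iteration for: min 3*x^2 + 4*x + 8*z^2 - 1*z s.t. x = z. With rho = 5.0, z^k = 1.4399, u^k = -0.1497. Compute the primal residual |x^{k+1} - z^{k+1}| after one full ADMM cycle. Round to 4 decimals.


ADMM iteration with rho = 5.0, z^k = 1.4399, u^k = -0.1497
Step 1: x-update.
Minimize 3*x^2 + 4*x + (5.0/2)*(x - 1.4399 - 0.1497)^2
FOC: (2*3 + 5.0)*x = -4 + 5.0*(1.4399 + 0.1497)
x^{k+1} = 0.3589
Step 2: z-update.
Minimize 8*z^2 - 1*z + (5.0/2)*(0.3589 - z - 0.1497)^2
FOC: (2*8 + 5.0)*z = 1 + 5.0*(0.3589 - 0.1497)
z^{k+1} = 0.0974
Step 3: u-update.
u^{k+1} = -0.1497 + 0.3589 - 0.0974 = 0.1118
Step 4: Primal residual = |0.3589 - 0.0974| = 0.2615


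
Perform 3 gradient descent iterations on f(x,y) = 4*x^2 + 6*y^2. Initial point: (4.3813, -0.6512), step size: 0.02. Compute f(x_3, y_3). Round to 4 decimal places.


Gradient descent on f(x,y) = 4*x^2 + 6*y^2.
Starting point: (4.3813, -0.6512), alpha = 0.02
Step 1: grad_x = 2*4*4.3813 = 35.0504, grad_y = 2*6*-0.6512 = -7.8144
  x_1 = 4.3813 - 0.02*35.0504 = 3.6803
  y_1 = -0.6512 - 0.02*-7.8144 = -0.4949
Step 2: grad_x = 2*4*3.6803 = 29.4423, grad_y = 2*6*-0.4949 = -5.9389
  x_2 = 3.6803 - 0.02*29.4423 = 3.0914
  y_2 = -0.4949 - 0.02*-5.9389 = -0.3761
Step 3: grad_x = 2*4*3.0914 = 24.7316, grad_y = 2*6*-0.3761 = -4.5136
  x_3 = 3.0914 - 0.02*24.7316 = 2.5968
  y_3 = -0.3761 - 0.02*-4.5136 = -0.2859
f(2.5968, -0.2859) = 4*2.5968^2 + 6*(-0.2859)^2 = 27.4641


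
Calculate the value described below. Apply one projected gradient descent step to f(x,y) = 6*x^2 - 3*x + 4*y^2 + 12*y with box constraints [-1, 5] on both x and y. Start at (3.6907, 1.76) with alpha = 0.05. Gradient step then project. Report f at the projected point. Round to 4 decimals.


Step 1: Compute gradient at (3.6907, 1.76).
grad_x = 2*6*3.6907 - 3 = 41.2884
grad_y = 2*4*1.76 + 12 = 26.08
Step 2: Gradient step.
x_raw = 3.6907 - 0.05*41.2884 = 1.6263
y_raw = 1.76 - 0.05*26.08 = 0.456
Step 3: Project onto [-1, 5].
x_proj = clip(1.6263) = 1.6263
y_proj = clip(0.456) = 0.456
Step 4: Evaluate f.
f(1.6263, 0.456) = 17.2936


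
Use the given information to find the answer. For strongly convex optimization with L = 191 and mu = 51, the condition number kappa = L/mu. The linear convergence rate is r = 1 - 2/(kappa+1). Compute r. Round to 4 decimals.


Step 1: Compute the condition number.
kappa = L/mu = 191/51 = 3.7451
Step 2: Compute the convergence rate.
r = 1 - 2/(kappa + 1) = 1 - 2*mu/(L + mu) = (L - mu)/(L + mu) = 140/242 = 0.5785


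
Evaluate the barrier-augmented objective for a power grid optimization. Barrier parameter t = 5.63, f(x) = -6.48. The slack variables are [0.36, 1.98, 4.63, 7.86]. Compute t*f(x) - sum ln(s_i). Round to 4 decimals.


Step 1: Compute log-barrier.
ln values: [-1.0217, 0.6831, 1.5326, 2.0618]
phi = -(-1.0217 + 0.6831 + 1.5326 + 2.0618) = -3.2558
Step 2: Compute augmented objective.
t*f(x) = 5.63*-6.48 = -36.4824
Total = -36.4824 - 3.2558 = -39.7382


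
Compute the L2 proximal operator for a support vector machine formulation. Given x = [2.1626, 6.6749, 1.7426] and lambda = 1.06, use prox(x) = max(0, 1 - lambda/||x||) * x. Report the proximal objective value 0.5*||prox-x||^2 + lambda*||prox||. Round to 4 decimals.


Step 1: Compute ||x||.
||x|| = 7.2296
Step 2: Compute scaling factor.
scale = max(0, 1 - 1.06/7.2296) = 0.8534
Step 3: prox(x) = [1.8455, 5.6962, 1.4871]
||prox(x)|| = 6.1696
Step 4: Proximal objective.
0.5*||prox-x||^2 = 0.5618
lambda*||prox|| = 6.5398
Total = 7.1016


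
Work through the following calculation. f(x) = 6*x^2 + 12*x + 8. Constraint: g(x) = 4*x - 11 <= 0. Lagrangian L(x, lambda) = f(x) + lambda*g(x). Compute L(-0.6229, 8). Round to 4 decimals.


Step 1: Evaluate f(x).
f(-0.6229) = 6*(-0.6229)^2 + 12*(-0.6229) + 8 = 2.8532
Step 2: Evaluate g(x).
g(-0.6229) = 4*-0.6229 - 11 = -13.4916
Step 3: Compute Lagrangian.
L = 2.8532 + 8*-13.4916 = -105.0796


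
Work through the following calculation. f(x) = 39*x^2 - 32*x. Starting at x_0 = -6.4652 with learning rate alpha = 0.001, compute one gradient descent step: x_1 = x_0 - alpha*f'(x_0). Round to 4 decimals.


We compute the gradient at x_0 and apply the update.
f'(x) = 78*x - 32
f'(-6.4652) = 78*-6.4652 - 32 = -536.2856
x_1 = -6.4652 - 0.001*-536.2856 = -5.9289


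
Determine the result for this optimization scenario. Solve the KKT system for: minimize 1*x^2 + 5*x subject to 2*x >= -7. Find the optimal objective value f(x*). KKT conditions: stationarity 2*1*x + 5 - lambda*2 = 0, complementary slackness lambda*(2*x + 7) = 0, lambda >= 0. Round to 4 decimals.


Step 1: Try lambda = 0 (constraint inactive).
Stationarity: 2*1*x + 5 = 0
x* = -5/(2*1) = -2.5
Check constraint: 2*-2.5 = -5.0 >= -7 -- satisfied.
Step 2: Compute optimal value.
f(x*) = 1*(-2.5)^2 + 5*(-2.5) = -6.25


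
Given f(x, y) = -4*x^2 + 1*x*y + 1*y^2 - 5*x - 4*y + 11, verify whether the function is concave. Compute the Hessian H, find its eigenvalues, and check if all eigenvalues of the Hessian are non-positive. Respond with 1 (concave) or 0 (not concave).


The Hessian of f(x,y) = -4*x^2 + 1*x*y + 1*y^2 - 5*x - 4*y + 11 is:
H = [[-8, 1], [1, 2]]
Trace = -8 + 2 = -6
Determinant = -8*2 - (1)^2 = -17
Discriminant = (-6)^2 - 4*-17 = 104.0
Eigenvalues: lambda_1 = -8.099, lambda_2 = 2.099
The function is not concave.

0


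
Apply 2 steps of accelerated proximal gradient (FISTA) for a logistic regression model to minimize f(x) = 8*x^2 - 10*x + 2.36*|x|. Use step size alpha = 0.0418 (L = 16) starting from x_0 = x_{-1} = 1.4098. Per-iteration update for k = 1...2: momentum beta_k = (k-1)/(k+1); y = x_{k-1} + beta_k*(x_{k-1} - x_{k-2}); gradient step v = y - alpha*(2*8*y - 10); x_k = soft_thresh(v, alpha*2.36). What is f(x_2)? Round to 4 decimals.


FISTA on f(x) = 8*x^2 - 10*x + 2.36*|x|
L = 16, alpha = 0.0418
Iteration 1: beta = 0.0, y = 1.4098 + 0.0*(1.4098 - 1.4098) = 1.4098
  grad(y) = 12.5568, v = y - alpha*grad = 0.8849
  prox(v) = soft_thresh(0.8849, 0.0986) = 0.7863
Iteration 2: beta = 0.3333, y = 0.7863 + 0.3333*(0.7863 - 1.4098) = 0.5784
  grad(y) = -0.745, v = y - alpha*grad = 0.6096
  prox(v) = soft_thresh(0.6096, 0.0986) = 0.5109
f(x_2) = 8*0.5109^2 - 10*0.5109 + 2.36*|0.5109| = -1.8151


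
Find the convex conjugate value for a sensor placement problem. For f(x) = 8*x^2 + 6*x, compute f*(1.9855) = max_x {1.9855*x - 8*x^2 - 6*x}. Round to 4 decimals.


f*(y) = sup_x {y*x - a*x^2 - b*x} = sup_x {(y-b)*x - a*x^2}
FOC: (y - b) - 2a*x = 0 => x* = (y - b)/(2a)
x* = (1.9855 - 6)/(2*8) = -0.2509
f*(1.9855) = (y-b)^2/(4a) = (1.9855 - 6)^2/(4*8)
= 16.1162/32 = 0.5036


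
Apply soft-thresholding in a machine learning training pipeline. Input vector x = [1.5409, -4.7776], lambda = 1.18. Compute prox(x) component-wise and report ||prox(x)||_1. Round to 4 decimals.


Soft-thresholding with lambda = 1.18:
prox(1.5409) = sign(1.5409)*max(|1.5409| - 1.18, 0) = 0.3609
prox(-4.7776) = sign(-4.7776)*max(|-4.7776| - 1.18, 0) = -3.5976
prox(x) = [0.3609, -3.5976]
||prox(x)||_1 = 0.3609 + 3.5976 = 3.9585


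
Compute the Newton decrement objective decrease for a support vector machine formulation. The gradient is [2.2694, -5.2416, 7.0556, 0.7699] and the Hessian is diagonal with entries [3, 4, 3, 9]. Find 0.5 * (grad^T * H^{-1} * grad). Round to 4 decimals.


Step 1: H is diagonal, so H^(-1) * g = [0.7565, -1.3104, 2.3519, 0.0855].
Step 2: g^T H^(-1) g = sum_i g_i^2 / H_ii
  = (2.2694)^2/3 + (-5.2416)^2/4 + (7.0556)^2/3 + (0.7699)^2/9
  = 1.7167 + 6.8686 + 16.5938 + 0.0659 = 25.245
Step 3: Objective decrease = 0.5 * g^T H^(-1) g = 12.6225


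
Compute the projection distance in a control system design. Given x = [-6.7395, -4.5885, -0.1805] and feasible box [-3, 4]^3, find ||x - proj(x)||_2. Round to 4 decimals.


Project each component onto [-3, 4].
clip(-6.7395) = -3.0, clip(-4.5885) = -3.0, clip(-0.1805) = -0.1805
Projection = [-3.0, -3.0, -0.1805]
Squared diffs: [13.9839, 2.5233, 0.0]
Distance = sqrt(16.5072) = 4.0629


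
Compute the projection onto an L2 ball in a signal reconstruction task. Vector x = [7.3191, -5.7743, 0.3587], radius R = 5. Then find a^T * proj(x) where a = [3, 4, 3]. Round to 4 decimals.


Step 1: Compute ||x|| (intermediates to 6 decimals).
||x|| = sqrt(7.3191^2 + (-5.7743)^2 + 0.3587^2) = 9.329546
Step 2: Project.
Since ||x|| > R, scale = R/||x|| = 5/9.329546 = 0.535932, proj(x) = scale * x
proj(x) = [3.92254, -3.094632, 0.192239]
Step 3: Dot product.
a^T * proj(x) = 3*3.92254 + 4*(-3.094632) + 3*0.192239 = -0.0342


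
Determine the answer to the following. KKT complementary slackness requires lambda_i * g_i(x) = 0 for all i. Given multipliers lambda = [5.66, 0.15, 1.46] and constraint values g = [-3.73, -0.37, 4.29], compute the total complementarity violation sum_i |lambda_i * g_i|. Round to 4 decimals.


KKT complementary slackness check:
lambda_1 * g_1 = 5.66 * -3.73 = -21.1118
lambda_2 * g_2 = 0.15 * -0.37 = -0.0555
lambda_3 * g_3 = 1.46 * 4.29 = 6.2634
Total violation = 21.1118 + 0.0555 + 6.2634 = 27.4307


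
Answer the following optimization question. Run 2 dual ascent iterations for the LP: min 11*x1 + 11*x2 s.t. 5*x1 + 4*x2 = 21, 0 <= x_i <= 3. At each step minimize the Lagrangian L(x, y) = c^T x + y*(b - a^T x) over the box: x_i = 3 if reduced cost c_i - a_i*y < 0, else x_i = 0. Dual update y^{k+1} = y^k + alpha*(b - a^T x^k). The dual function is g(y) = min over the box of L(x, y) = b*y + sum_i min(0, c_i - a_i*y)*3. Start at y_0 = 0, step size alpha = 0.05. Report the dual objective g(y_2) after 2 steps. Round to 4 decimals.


Dual ascent for LP: min 11*x1 + 11*x2, 5*x1 + 4*x2 = 21, 0 <= x_i <= 3
Step 1: y^k = 0.0, reduced costs: (11.0, 11.0)
  x^k = (0.0, 0.0), subgradient = b - a^T x = 21.0
  y^{k+1} = 0.0 + 0.05*21.0 = 1.05
Step 2: y^k = 1.05, reduced costs: (5.75, 6.8)
  x^k = (0.0, 0.0), subgradient = b - a^T x = 21.0
  y^{k+1} = 1.05 + 0.05*21.0 = 2.1
Dual objective at y_2 = 2.1: reduced costs (0.5, 2.6), box minimizer x = (0.0, 0.0)
g(y_2) = b*y + (c1 - a1*y)*x1 + (c2 - a2*y)*x2 = 21*2.1 + 0.5*0.0 + 2.6*0.0 = 44.1 + 0.0 + 0.0 = 44.1


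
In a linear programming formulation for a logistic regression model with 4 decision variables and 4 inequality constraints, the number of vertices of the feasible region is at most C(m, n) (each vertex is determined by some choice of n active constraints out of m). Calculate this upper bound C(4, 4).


Each vertex corresponds to some choice of n active constraints out of m, so the number of vertices is at most C(m, n) = m! / (n!(m-n)!).
m = 4, n = 4
Numerator: 4 * 3 * 2 * 1
Denominator: 4! = 24
C(4, 4) = 1


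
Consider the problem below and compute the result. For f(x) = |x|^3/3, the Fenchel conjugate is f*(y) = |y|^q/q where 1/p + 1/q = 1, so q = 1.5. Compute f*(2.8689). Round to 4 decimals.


The conjugate exponent q satisfies 1/p + 1/q = 1.
p = 3, so q = 3/(3 - 1) = 1.5
|y|^q = 2.8689^1.5 = 4.8593
f*(2.8689) = 4.8593 / 1.5 = 3.2395


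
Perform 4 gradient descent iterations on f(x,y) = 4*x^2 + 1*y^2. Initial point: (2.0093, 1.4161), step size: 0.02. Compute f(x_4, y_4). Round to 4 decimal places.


Gradient descent on f(x,y) = 4*x^2 + 1*y^2.
Starting point: (2.0093, 1.4161), alpha = 0.02
Step 1: grad_x = 2*4*2.0093 = 16.0744, grad_y = 2*1*1.4161 = 2.8322
  x_1 = 2.0093 - 0.02*16.0744 = 1.6878
  y_1 = 1.4161 - 0.02*2.8322 = 1.3595
Step 2: grad_x = 2*4*1.6878 = 13.5025, grad_y = 2*1*1.3595 = 2.7189
  x_2 = 1.6878 - 0.02*13.5025 = 1.4178
  y_2 = 1.3595 - 0.02*2.7189 = 1.3051
Step 3: grad_x = 2*4*1.4178 = 11.3421, grad_y = 2*1*1.3051 = 2.6102
  x_3 = 1.4178 - 0.02*11.3421 = 1.1909
  y_3 = 1.3051 - 0.02*2.6102 = 1.2529
Step 4: grad_x = 2*4*1.1909 = 9.5274, grad_y = 2*1*1.2529 = 2.5057
  x_4 = 1.1909 - 0.02*9.5274 = 1.0004
  y_4 = 1.2529 - 0.02*2.5057 = 1.2028
f(1.0004, 1.2028) = 4*1.0004^2 + 1*1.2028^2 = 5.4496


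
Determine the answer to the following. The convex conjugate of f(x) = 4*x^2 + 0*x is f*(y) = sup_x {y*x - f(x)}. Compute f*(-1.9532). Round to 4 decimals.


f*(y) = sup_x {y*x - a*x^2 - b*x} = sup_x {(y-b)*x - a*x^2}
FOC: (y - b) - 2a*x = 0 => x* = (y - b)/(2a)
x* = (-1.9532 - 0)/(2*4) = -0.2442
f*(-1.9532) = (y-b)^2/(4a) = (-1.9532 - 0)^2/(4*4)
= 3.815/16 = 0.2384


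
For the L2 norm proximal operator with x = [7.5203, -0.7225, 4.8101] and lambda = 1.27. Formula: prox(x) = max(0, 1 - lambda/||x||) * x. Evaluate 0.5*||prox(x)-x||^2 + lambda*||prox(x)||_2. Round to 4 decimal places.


Step 1: Compute ||x||.
||x|| = 8.9562
Step 2: Compute scaling factor.
scale = max(0, 1 - 1.27/8.9562) = 0.8582
Step 3: prox(x) = [6.4539, -0.62, 4.128]
||prox(x)|| = 7.6862
Step 4: Proximal objective.
0.5*||prox-x||^2 = 0.8065
lambda*||prox|| = 9.7615
Total = 10.568


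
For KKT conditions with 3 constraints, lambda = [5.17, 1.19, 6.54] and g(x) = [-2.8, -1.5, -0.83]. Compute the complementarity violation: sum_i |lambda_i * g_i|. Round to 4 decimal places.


KKT complementary slackness check:
lambda_1 * g_1 = 5.17 * -2.8 = -14.476
lambda_2 * g_2 = 1.19 * -1.5 = -1.785
lambda_3 * g_3 = 6.54 * -0.83 = -5.4282
Total violation = 14.476 + 1.785 + 5.4282 = 21.6892


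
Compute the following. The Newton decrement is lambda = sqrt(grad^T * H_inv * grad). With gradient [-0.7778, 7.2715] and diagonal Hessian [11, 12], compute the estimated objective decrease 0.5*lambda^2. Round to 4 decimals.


Step 1: H is diagonal, so H^(-1) * g = [-0.0707, 0.606].
Step 2: g^T H^(-1) g = sum_i g_i^2 / H_ii
  = (-0.7778)^2/11 + (7.2715)^2/12
  = 0.055 + 4.4062 = 4.4612
Step 3: Objective decrease = 0.5 * g^T H^(-1) g = 2.2306


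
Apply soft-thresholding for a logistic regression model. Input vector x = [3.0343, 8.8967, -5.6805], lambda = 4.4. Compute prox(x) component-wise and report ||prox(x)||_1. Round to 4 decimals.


Soft-thresholding with lambda = 4.4:
prox(3.0343) = sign(3.0343)*max(|3.0343| - 4.4, 0) = 0.0
prox(8.8967) = sign(8.8967)*max(|8.8967| - 4.4, 0) = 4.4967
prox(-5.6805) = sign(-5.6805)*max(|-5.6805| - 4.4, 0) = -1.2805
prox(x) = [0.0, 4.4967, -1.2805]
||prox(x)||_1 = 0.0 + 4.4967 + 1.2805 = 5.7772


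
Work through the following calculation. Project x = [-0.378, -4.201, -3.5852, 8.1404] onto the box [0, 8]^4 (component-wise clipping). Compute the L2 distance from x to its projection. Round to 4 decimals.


Project each component onto [0, 8].
clip(-0.378) = 0.0, clip(-4.201) = 0.0, clip(-3.5852) = 0.0, clip(8.1404) = 8.0
Projection = [0.0, 0.0, 0.0, 8.0]
Squared diffs: [0.1429, 17.6484, 12.8537, 0.0197]
Distance = sqrt(30.6647) = 5.5376


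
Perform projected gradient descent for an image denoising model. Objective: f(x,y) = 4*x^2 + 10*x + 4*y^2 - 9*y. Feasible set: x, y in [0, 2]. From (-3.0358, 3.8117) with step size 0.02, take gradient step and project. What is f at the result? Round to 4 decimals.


Step 1: Compute gradient at (-3.0358, 3.8117).
grad_x = 2*4*-3.0358 + 10 = -14.2864
grad_y = 2*4*3.8117 - 9 = 21.4936
Step 2: Gradient step.
x_raw = -3.0358 - 0.02*-14.2864 = -2.7501
y_raw = 3.8117 - 0.02*21.4936 = 3.3818
Step 3: Project onto [0, 2].
x_proj = clip(-2.7501) = 0.0
y_proj = clip(3.3818) = 2.0
Step 4: Evaluate f.
f(0.0, 2.0) = -2.0


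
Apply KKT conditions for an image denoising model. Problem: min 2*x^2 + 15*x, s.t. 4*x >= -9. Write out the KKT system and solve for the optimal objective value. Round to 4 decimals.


Step 1: Try lambda = 0 (constraint inactive).
x_unc = -15/(2*2) = -3.75
Check: 4*-3.75 = -15.0 < -9 -- violated!
Step 2: Constraint must be active: 4*x = -9
x* = -9/4 = -2.25
lambda = (2*2*(-2.25) + 15)/4 = 1.5
Step 3: Compute optimal value.
f(x*) = 2*(-2.25)^2 + 15*(-2.25) = -23.625
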